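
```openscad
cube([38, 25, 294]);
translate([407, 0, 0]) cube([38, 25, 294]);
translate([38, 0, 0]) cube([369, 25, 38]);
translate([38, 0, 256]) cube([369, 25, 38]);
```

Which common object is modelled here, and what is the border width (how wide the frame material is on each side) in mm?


A picture frame. The border width is 38 mm.

Four thin pieces enclosing a rectangular opening — a picture frame. The two full-height stiles are 294 mm tall; the top rail sits at z = 256 and is 38 mm tall, so the border above the opening is 294 − 256 = 38 mm, matching the stile x-width.


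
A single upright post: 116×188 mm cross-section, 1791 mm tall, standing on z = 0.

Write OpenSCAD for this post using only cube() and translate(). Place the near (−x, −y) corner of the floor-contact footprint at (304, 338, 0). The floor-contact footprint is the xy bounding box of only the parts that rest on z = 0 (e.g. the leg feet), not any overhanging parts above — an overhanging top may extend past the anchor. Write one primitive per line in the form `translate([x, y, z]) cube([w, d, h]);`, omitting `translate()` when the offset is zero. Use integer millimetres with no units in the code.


translate([304, 338, 0]) cube([116, 188, 1791]);


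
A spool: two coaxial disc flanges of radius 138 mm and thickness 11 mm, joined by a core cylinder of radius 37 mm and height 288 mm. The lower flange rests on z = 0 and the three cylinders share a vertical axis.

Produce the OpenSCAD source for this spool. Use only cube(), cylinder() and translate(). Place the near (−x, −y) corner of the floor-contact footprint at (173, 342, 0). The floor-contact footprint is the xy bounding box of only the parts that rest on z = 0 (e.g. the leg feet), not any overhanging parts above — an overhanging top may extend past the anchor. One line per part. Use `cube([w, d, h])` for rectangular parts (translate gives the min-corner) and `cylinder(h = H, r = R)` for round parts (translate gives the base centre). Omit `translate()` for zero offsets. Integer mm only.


translate([311, 480, 0]) cylinder(h = 11, r = 138);
translate([311, 480, 11]) cylinder(h = 288, r = 37);
translate([311, 480, 299]) cylinder(h = 11, r = 138);


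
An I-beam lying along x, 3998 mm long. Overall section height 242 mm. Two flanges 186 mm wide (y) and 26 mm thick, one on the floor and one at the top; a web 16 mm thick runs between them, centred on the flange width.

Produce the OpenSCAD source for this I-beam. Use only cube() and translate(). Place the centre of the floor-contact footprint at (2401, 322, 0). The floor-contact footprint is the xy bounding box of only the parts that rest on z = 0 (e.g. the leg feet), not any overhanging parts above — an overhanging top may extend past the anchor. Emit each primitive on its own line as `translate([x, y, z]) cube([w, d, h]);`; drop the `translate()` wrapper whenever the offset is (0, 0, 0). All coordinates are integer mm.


translate([402, 229, 0]) cube([3998, 186, 26]);
translate([402, 314, 26]) cube([3998, 16, 190]);
translate([402, 229, 216]) cube([3998, 186, 26]);


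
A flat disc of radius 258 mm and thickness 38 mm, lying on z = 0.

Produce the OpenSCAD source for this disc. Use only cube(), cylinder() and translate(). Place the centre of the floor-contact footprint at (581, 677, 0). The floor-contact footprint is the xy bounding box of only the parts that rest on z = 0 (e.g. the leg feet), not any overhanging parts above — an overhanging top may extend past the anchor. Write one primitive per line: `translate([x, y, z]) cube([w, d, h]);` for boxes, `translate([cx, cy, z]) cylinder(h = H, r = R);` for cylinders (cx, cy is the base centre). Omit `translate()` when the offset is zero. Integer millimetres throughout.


translate([581, 677, 0]) cylinder(h = 38, r = 258);


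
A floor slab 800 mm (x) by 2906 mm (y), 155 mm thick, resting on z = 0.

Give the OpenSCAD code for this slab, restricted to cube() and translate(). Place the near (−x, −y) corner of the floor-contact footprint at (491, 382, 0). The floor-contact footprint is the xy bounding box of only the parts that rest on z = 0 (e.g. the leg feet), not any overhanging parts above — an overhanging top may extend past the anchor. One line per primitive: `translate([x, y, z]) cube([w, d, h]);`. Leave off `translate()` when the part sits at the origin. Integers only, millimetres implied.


translate([491, 382, 0]) cube([800, 2906, 155]);


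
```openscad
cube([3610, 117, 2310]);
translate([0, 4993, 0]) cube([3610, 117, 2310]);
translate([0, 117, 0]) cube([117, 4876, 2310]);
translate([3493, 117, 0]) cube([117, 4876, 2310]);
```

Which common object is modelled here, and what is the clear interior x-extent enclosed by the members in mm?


A house (or room) frame. The interior width is 3376 mm.

Four 2310 mm walls enclosing a rectangle with no floor or roof — a room or house frame. Outside width is 3610 mm and wall thickness is 117 mm, so the interior width is 3610 − 2 × 117 = 3376 mm.


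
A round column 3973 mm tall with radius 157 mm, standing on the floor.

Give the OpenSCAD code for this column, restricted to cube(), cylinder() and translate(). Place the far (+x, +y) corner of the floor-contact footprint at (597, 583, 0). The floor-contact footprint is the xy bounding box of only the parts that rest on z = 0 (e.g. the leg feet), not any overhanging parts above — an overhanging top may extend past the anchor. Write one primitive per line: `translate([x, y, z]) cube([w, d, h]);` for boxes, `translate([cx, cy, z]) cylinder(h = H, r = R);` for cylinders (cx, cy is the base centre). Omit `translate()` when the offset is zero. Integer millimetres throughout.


translate([440, 426, 0]) cylinder(h = 3973, r = 157);


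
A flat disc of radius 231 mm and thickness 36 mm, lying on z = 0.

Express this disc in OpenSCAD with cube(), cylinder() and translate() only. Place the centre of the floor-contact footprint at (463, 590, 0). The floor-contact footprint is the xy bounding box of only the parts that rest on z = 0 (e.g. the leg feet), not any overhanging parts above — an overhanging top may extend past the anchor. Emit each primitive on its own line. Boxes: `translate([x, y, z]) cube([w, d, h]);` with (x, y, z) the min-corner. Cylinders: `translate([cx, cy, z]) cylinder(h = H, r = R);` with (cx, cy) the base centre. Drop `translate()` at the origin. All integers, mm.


translate([463, 590, 0]) cylinder(h = 36, r = 231);


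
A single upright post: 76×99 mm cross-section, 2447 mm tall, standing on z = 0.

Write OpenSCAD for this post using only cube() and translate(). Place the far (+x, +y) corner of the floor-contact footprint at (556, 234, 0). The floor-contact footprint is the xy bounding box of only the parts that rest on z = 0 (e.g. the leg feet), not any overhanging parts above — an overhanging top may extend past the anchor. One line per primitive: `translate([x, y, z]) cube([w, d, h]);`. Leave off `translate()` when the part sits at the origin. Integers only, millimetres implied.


translate([480, 135, 0]) cube([76, 99, 2447]);


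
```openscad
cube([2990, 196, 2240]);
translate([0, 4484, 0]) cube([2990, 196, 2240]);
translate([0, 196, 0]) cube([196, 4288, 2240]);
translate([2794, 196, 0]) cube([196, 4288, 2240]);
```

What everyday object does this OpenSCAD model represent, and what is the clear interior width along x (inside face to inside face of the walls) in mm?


A house (or room) frame. The interior width is 2598 mm.

Four 2240 mm walls enclosing a rectangle with no floor or roof — a room or house frame. Outside width is 2990 mm and wall thickness is 196 mm, so the interior width is 2990 − 2 × 196 = 2598 mm.


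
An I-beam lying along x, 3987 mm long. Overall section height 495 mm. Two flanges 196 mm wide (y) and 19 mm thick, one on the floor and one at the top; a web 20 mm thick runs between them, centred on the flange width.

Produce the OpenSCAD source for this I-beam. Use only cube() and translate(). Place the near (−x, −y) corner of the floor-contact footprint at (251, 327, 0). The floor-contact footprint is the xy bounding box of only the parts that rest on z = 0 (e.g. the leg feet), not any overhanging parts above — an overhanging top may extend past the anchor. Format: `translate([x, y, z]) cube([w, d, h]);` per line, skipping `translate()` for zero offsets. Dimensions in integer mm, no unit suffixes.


translate([251, 327, 0]) cube([3987, 196, 19]);
translate([251, 415, 19]) cube([3987, 20, 457]);
translate([251, 327, 476]) cube([3987, 196, 19]);


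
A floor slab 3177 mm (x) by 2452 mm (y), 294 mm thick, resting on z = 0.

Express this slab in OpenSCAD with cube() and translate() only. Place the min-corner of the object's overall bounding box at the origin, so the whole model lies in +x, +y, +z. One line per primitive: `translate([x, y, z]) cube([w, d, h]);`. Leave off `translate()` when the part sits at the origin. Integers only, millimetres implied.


cube([3177, 2452, 294]);


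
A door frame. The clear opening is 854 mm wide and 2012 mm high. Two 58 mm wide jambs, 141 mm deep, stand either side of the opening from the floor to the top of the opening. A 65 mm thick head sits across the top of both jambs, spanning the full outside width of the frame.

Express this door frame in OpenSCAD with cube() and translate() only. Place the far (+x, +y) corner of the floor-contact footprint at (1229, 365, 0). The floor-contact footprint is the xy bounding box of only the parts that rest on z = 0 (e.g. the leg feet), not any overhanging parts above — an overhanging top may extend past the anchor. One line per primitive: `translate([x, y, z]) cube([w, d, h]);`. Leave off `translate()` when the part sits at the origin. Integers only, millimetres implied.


translate([259, 224, 0]) cube([58, 141, 2012]);
translate([1171, 224, 0]) cube([58, 141, 2012]);
translate([259, 224, 2012]) cube([970, 141, 65]);


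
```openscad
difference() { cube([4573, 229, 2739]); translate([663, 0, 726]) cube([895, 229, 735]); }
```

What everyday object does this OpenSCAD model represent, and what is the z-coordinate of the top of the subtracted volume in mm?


A wall with a window opening. The window head height is 1461 mm.

A wall with a rectangular opening subtracted — a window. Sill at z = 726, opening 735 mm tall, so the head is at 726 + 735 = 1461 mm.


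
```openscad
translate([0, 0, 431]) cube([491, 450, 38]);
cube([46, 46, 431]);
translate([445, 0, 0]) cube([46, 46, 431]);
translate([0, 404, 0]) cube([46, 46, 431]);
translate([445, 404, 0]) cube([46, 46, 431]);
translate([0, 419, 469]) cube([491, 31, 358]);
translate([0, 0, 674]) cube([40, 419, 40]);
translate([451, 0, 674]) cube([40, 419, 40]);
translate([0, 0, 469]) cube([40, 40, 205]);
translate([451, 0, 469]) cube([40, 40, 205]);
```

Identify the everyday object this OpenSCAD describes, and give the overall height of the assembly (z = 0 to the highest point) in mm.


A chair. The overall height is 827 mm.

A slab on four corner posts with a tall panel at the back — a chair. The seat slab sits at z = 431 with thickness 38, and the 358 mm backrest starts at the seat top, so the overall height is 431 + 38 + 358 = 827 mm.


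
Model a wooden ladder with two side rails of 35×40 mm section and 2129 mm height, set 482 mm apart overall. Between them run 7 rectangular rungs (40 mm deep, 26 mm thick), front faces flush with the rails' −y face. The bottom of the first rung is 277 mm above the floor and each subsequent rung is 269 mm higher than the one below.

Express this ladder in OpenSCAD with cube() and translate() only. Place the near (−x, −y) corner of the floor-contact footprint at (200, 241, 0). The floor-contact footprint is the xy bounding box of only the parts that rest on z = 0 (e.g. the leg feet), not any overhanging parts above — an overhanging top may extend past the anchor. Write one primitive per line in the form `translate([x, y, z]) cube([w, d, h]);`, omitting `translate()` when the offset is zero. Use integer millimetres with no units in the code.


translate([200, 241, 0]) cube([35, 40, 2129]);
translate([647, 241, 0]) cube([35, 40, 2129]);
translate([235, 241, 277]) cube([412, 40, 26]);
translate([235, 241, 546]) cube([412, 40, 26]);
translate([235, 241, 815]) cube([412, 40, 26]);
translate([235, 241, 1084]) cube([412, 40, 26]);
translate([235, 241, 1353]) cube([412, 40, 26]);
translate([235, 241, 1622]) cube([412, 40, 26]);
translate([235, 241, 1891]) cube([412, 40, 26]);


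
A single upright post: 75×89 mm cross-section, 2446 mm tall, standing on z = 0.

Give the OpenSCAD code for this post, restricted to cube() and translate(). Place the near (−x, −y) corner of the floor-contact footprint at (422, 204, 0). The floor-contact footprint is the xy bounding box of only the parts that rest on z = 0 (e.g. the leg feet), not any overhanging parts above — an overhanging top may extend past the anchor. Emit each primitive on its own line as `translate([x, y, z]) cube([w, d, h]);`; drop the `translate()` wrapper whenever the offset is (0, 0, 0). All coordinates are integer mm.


translate([422, 204, 0]) cube([75, 89, 2446]);


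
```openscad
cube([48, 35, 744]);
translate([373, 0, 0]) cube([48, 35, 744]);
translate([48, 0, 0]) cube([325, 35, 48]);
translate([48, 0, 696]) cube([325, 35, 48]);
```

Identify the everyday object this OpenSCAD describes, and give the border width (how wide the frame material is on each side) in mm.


A picture frame. The border width is 48 mm.

Four thin pieces enclosing a rectangular opening — a picture frame. The two full-height stiles are 744 mm tall; the top rail sits at z = 696 and is 48 mm tall, so the border above the opening is 744 − 696 = 48 mm, matching the stile x-width.


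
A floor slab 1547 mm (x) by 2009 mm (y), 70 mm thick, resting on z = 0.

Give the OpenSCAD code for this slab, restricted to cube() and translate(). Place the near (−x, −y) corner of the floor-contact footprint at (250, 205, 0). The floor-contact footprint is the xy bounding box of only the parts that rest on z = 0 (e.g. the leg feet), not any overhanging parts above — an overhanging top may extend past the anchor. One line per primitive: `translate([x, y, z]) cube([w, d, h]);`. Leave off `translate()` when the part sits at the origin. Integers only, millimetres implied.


translate([250, 205, 0]) cube([1547, 2009, 70]);


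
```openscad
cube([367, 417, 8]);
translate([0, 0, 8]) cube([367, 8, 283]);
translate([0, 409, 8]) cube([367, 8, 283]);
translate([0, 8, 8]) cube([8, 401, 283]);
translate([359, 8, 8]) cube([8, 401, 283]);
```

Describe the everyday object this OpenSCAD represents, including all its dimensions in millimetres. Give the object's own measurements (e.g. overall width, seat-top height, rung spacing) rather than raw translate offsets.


An open-topped rectangular box: outside dimensions 367×417×291 mm, with a uniform wall and base thickness of 8 mm. The base is a full 367×417 slab on the floor; four walls sit on top of the base. The front and back walls (the −y and +y sides) span the full width; the two side walls fit between them.


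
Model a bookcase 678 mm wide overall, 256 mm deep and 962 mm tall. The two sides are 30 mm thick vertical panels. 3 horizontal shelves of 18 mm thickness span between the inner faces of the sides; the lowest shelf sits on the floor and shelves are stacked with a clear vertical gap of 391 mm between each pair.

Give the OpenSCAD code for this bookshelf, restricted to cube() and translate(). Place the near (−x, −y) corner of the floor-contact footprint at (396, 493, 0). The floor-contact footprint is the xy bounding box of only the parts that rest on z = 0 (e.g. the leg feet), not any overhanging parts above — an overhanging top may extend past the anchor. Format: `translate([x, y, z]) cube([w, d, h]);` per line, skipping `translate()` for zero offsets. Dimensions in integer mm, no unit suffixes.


translate([396, 493, 0]) cube([30, 256, 962]);
translate([1044, 493, 0]) cube([30, 256, 962]);
translate([426, 493, 0]) cube([618, 256, 18]);
translate([426, 493, 409]) cube([618, 256, 18]);
translate([426, 493, 818]) cube([618, 256, 18]);


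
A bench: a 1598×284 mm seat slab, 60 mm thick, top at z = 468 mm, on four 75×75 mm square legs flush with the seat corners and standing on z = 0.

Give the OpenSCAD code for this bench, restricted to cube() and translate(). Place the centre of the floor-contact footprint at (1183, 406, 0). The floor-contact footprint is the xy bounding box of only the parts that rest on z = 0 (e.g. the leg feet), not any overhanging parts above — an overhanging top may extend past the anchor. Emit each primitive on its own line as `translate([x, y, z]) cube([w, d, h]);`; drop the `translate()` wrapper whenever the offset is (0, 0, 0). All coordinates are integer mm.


translate([384, 264, 408]) cube([1598, 284, 60]);
translate([384, 264, 0]) cube([75, 75, 408]);
translate([384, 473, 0]) cube([75, 75, 408]);
translate([1907, 264, 0]) cube([75, 75, 408]);
translate([1907, 473, 0]) cube([75, 75, 408]);


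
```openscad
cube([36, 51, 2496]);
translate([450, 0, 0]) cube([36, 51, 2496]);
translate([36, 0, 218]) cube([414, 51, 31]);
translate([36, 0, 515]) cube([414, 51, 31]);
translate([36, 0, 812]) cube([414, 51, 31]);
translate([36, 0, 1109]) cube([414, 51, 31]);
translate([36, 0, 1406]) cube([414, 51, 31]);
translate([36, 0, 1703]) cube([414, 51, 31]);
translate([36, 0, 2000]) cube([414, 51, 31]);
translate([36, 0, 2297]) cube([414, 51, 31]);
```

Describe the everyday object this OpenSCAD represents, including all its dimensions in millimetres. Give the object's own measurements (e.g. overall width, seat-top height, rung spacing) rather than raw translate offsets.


A straight ladder. Two 36×51 mm vertical rails, 2496 mm tall, stand 486 mm apart (outside-to-outside) with their front faces coplanar on the −y side. 8 rungs, each 51 mm deep and 31 mm tall, span between the inner faces of the rails, front faces flush with the rails. The lowest rung's underside is at z = 218 mm and rungs are spaced 297 mm apart (underside to underside).


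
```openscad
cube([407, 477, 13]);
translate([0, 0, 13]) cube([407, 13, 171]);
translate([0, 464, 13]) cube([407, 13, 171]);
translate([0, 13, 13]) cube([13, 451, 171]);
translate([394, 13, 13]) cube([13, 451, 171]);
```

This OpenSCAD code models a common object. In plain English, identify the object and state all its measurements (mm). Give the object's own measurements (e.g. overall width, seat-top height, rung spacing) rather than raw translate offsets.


An open-topped rectangular box: outside dimensions 407×477×184 mm, with a uniform wall and base thickness of 13 mm. The base is a full 407×477 slab on the floor; four walls sit on top of the base. The front and back walls (the −y and +y sides) span the full width; the two side walls fit between them.


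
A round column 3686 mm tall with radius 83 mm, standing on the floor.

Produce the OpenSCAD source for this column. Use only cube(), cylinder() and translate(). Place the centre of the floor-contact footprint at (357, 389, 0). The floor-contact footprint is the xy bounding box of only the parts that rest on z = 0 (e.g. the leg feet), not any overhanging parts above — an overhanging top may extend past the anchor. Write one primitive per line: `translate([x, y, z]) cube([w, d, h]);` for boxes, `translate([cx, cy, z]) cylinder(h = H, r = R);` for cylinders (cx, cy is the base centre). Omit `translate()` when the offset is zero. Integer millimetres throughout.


translate([357, 389, 0]) cylinder(h = 3686, r = 83);


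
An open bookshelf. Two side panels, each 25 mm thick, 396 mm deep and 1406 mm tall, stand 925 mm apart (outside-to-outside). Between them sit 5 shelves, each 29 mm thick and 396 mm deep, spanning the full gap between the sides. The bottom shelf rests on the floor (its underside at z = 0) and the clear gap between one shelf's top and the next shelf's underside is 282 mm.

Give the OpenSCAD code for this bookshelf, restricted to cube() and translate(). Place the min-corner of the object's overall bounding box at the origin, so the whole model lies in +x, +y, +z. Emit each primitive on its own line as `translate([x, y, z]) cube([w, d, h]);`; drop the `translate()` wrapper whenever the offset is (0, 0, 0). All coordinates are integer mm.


cube([25, 396, 1406]);
translate([900, 0, 0]) cube([25, 396, 1406]);
translate([25, 0, 0]) cube([875, 396, 29]);
translate([25, 0, 311]) cube([875, 396, 29]);
translate([25, 0, 622]) cube([875, 396, 29]);
translate([25, 0, 933]) cube([875, 396, 29]);
translate([25, 0, 1244]) cube([875, 396, 29]);


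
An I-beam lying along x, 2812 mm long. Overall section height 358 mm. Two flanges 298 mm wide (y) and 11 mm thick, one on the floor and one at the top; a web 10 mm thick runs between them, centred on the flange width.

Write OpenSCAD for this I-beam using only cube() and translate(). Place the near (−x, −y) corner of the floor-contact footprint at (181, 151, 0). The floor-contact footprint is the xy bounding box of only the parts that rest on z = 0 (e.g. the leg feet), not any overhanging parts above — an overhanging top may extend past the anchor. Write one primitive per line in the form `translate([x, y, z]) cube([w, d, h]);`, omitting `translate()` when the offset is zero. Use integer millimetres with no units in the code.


translate([181, 151, 0]) cube([2812, 298, 11]);
translate([181, 295, 11]) cube([2812, 10, 336]);
translate([181, 151, 347]) cube([2812, 298, 11]);


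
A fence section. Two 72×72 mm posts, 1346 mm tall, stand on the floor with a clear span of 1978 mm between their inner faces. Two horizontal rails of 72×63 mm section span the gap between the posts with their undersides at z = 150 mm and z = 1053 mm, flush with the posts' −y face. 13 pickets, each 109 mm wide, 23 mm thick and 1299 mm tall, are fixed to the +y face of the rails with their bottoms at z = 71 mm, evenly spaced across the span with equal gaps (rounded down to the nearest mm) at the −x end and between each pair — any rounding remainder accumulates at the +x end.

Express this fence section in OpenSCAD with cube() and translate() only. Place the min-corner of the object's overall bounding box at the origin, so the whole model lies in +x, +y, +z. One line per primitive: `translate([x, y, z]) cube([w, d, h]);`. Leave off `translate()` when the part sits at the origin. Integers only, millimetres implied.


cube([72, 72, 1346]);
translate([2050, 0, 0]) cube([72, 72, 1346]);
translate([72, 0, 150]) cube([1978, 72, 63]);
translate([72, 0, 1053]) cube([1978, 72, 63]);
translate([112, 72, 71]) cube([109, 23, 1299]);
translate([261, 72, 71]) cube([109, 23, 1299]);
translate([410, 72, 71]) cube([109, 23, 1299]);
translate([559, 72, 71]) cube([109, 23, 1299]);
translate([708, 72, 71]) cube([109, 23, 1299]);
translate([857, 72, 71]) cube([109, 23, 1299]);
translate([1006, 72, 71]) cube([109, 23, 1299]);
translate([1155, 72, 71]) cube([109, 23, 1299]);
translate([1304, 72, 71]) cube([109, 23, 1299]);
translate([1453, 72, 71]) cube([109, 23, 1299]);
translate([1602, 72, 71]) cube([109, 23, 1299]);
translate([1751, 72, 71]) cube([109, 23, 1299]);
translate([1900, 72, 71]) cube([109, 23, 1299]);


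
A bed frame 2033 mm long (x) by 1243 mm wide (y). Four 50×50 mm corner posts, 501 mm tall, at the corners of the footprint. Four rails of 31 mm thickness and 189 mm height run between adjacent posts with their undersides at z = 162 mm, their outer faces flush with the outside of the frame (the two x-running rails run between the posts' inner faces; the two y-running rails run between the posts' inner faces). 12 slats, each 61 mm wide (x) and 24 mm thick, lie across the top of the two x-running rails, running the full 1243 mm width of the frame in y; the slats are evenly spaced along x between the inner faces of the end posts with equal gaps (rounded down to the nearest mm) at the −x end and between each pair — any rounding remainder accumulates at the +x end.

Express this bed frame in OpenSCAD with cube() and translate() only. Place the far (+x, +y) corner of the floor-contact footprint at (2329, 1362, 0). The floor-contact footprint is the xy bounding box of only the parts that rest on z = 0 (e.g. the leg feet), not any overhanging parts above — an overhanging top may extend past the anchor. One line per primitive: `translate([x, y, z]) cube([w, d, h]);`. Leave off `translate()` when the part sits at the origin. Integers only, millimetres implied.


translate([296, 119, 0]) cube([50, 50, 501]);
translate([296, 1312, 0]) cube([50, 50, 501]);
translate([2279, 119, 0]) cube([50, 50, 501]);
translate([2279, 1312, 0]) cube([50, 50, 501]);
translate([346, 119, 162]) cube([1933, 31, 189]);
translate([346, 1331, 162]) cube([1933, 31, 189]);
translate([296, 169, 162]) cube([31, 1143, 189]);
translate([2298, 169, 162]) cube([31, 1143, 189]);
translate([438, 119, 351]) cube([61, 1243, 24]);
translate([591, 119, 351]) cube([61, 1243, 24]);
translate([744, 119, 351]) cube([61, 1243, 24]);
translate([897, 119, 351]) cube([61, 1243, 24]);
translate([1050, 119, 351]) cube([61, 1243, 24]);
translate([1203, 119, 351]) cube([61, 1243, 24]);
translate([1356, 119, 351]) cube([61, 1243, 24]);
translate([1509, 119, 351]) cube([61, 1243, 24]);
translate([1662, 119, 351]) cube([61, 1243, 24]);
translate([1815, 119, 351]) cube([61, 1243, 24]);
translate([1968, 119, 351]) cube([61, 1243, 24]);
translate([2121, 119, 351]) cube([61, 1243, 24]);


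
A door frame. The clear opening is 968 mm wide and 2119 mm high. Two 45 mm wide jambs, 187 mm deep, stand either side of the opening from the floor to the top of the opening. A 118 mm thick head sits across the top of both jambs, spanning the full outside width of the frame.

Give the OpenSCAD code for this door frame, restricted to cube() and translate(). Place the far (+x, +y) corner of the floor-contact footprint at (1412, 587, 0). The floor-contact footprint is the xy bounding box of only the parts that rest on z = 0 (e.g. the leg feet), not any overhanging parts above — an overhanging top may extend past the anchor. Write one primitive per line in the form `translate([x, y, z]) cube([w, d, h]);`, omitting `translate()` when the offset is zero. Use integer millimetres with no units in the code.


translate([354, 400, 0]) cube([45, 187, 2119]);
translate([1367, 400, 0]) cube([45, 187, 2119]);
translate([354, 400, 2119]) cube([1058, 187, 118]);


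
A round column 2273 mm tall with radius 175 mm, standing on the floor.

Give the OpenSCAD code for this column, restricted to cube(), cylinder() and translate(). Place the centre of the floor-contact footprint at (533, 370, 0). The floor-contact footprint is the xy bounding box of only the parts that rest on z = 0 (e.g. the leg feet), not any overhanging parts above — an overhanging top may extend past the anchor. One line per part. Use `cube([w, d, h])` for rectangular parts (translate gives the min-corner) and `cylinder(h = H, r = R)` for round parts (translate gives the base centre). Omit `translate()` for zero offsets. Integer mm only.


translate([533, 370, 0]) cylinder(h = 2273, r = 175);


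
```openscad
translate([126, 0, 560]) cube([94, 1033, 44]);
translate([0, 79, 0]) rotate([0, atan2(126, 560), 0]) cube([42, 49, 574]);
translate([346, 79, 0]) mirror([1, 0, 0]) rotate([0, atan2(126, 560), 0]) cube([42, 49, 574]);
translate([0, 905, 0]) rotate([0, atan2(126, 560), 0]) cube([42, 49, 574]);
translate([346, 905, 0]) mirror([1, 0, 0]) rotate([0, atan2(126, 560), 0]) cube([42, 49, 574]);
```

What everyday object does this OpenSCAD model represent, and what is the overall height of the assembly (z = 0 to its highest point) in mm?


A sawhorse. The overall height is 604 mm.

A beam across two mirrored pairs of raked legs — a sawhorse. The beam's underside is at z = 560 (matching the legs' vertical rise in atan2(126, 560)) and the beam is 44 mm tall, so its top is at 560 + 44 = 604 mm. The raked legs top out at the beam's underside, so that is the highest point.


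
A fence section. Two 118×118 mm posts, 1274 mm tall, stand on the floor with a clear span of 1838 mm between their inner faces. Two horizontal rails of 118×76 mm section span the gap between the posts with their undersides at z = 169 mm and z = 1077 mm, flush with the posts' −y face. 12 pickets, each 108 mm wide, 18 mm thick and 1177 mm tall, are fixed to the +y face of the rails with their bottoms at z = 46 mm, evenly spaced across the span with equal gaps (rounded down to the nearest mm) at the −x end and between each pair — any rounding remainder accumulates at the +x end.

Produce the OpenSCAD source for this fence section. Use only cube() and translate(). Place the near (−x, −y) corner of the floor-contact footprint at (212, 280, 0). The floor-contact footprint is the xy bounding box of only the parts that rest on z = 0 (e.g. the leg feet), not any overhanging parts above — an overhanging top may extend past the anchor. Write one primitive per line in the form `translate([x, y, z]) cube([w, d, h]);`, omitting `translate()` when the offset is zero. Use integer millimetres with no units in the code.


translate([212, 280, 0]) cube([118, 118, 1274]);
translate([2168, 280, 0]) cube([118, 118, 1274]);
translate([330, 280, 169]) cube([1838, 118, 76]);
translate([330, 280, 1077]) cube([1838, 118, 76]);
translate([371, 398, 46]) cube([108, 18, 1177]);
translate([520, 398, 46]) cube([108, 18, 1177]);
translate([669, 398, 46]) cube([108, 18, 1177]);
translate([818, 398, 46]) cube([108, 18, 1177]);
translate([967, 398, 46]) cube([108, 18, 1177]);
translate([1116, 398, 46]) cube([108, 18, 1177]);
translate([1265, 398, 46]) cube([108, 18, 1177]);
translate([1414, 398, 46]) cube([108, 18, 1177]);
translate([1563, 398, 46]) cube([108, 18, 1177]);
translate([1712, 398, 46]) cube([108, 18, 1177]);
translate([1861, 398, 46]) cube([108, 18, 1177]);
translate([2010, 398, 46]) cube([108, 18, 1177]);


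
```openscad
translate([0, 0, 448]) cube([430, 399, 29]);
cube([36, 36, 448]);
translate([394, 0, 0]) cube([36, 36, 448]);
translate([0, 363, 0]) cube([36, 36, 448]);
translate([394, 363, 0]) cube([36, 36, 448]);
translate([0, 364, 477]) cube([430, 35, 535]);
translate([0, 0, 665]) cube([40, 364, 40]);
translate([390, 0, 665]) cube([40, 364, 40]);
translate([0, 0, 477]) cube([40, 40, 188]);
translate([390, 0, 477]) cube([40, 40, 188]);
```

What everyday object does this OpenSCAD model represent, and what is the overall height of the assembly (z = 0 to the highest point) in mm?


A chair. The overall height is 1012 mm.

A slab on four corner posts with a tall panel at the back — a chair. The seat slab sits at z = 448 with thickness 29, and the 535 mm backrest starts at the seat top, so the overall height is 448 + 29 + 535 = 1012 mm.


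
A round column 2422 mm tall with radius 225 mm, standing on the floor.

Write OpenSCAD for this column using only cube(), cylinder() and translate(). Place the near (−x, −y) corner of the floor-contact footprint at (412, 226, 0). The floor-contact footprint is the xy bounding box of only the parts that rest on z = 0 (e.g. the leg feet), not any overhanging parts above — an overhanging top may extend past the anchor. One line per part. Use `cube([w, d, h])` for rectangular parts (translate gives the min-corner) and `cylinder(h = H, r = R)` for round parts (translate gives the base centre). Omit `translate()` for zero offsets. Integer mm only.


translate([637, 451, 0]) cylinder(h = 2422, r = 225);


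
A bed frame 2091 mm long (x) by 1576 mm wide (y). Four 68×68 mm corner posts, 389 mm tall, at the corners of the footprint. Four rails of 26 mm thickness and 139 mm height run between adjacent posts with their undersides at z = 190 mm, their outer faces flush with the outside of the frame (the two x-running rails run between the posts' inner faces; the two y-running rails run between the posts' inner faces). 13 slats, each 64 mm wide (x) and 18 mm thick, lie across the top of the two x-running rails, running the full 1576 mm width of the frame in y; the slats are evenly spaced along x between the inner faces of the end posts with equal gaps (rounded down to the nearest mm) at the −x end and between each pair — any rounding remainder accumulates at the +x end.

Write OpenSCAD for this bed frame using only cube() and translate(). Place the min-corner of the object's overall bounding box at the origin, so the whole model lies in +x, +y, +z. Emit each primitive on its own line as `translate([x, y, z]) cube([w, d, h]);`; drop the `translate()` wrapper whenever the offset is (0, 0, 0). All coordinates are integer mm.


cube([68, 68, 389]);
translate([0, 1508, 0]) cube([68, 68, 389]);
translate([2023, 0, 0]) cube([68, 68, 389]);
translate([2023, 1508, 0]) cube([68, 68, 389]);
translate([68, 0, 190]) cube([1955, 26, 139]);
translate([68, 1550, 190]) cube([1955, 26, 139]);
translate([0, 68, 190]) cube([26, 1440, 139]);
translate([2065, 68, 190]) cube([26, 1440, 139]);
translate([148, 0, 329]) cube([64, 1576, 18]);
translate([292, 0, 329]) cube([64, 1576, 18]);
translate([436, 0, 329]) cube([64, 1576, 18]);
translate([580, 0, 329]) cube([64, 1576, 18]);
translate([724, 0, 329]) cube([64, 1576, 18]);
translate([868, 0, 329]) cube([64, 1576, 18]);
translate([1012, 0, 329]) cube([64, 1576, 18]);
translate([1156, 0, 329]) cube([64, 1576, 18]);
translate([1300, 0, 329]) cube([64, 1576, 18]);
translate([1444, 0, 329]) cube([64, 1576, 18]);
translate([1588, 0, 329]) cube([64, 1576, 18]);
translate([1732, 0, 329]) cube([64, 1576, 18]);
translate([1876, 0, 329]) cube([64, 1576, 18]);


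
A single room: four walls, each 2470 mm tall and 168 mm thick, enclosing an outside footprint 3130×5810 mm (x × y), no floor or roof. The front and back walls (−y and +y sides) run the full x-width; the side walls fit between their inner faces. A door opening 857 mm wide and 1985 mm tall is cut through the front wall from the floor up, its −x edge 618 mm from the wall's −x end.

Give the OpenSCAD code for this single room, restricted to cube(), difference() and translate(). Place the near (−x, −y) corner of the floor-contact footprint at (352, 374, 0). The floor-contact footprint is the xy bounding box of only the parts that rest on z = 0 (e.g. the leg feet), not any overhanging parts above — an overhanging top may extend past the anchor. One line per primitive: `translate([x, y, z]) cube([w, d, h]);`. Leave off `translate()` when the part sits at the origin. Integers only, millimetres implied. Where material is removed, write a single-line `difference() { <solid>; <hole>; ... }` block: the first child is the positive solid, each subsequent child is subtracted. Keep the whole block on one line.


difference() { translate([352, 374, 0]) cube([3130, 168, 2470]); translate([970, 374, 0]) cube([857, 168, 1985]); }
translate([352, 6016, 0]) cube([3130, 168, 2470]);
translate([352, 542, 0]) cube([168, 5474, 2470]);
translate([3314, 542, 0]) cube([168, 5474, 2470]);


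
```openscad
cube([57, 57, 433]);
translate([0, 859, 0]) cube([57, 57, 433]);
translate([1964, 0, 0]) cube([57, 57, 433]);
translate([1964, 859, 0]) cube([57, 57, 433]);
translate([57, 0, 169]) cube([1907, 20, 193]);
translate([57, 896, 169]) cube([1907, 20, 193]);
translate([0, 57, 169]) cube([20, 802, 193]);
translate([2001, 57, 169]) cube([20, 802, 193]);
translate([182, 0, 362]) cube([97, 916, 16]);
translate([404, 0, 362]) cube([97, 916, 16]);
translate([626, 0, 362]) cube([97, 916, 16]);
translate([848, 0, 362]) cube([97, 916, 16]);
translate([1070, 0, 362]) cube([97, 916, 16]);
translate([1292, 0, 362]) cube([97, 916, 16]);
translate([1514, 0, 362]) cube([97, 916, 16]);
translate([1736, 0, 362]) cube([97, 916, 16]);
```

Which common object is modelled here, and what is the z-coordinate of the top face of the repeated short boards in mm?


A bed frame. The slat-top height is 378 mm.

Four posts, four rails, and a row of slats — a bed frame. Slats sit on the rails at z = 169 + 193 = 362; with slat thickness 16, the top is 378 mm.


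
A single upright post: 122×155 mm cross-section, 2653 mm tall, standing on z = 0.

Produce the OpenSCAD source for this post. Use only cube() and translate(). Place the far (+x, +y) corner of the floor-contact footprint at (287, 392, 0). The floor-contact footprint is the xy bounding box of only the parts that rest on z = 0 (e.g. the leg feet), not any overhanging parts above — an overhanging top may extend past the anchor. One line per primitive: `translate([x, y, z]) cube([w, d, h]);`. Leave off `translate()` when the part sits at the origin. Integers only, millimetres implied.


translate([165, 237, 0]) cube([122, 155, 2653]);


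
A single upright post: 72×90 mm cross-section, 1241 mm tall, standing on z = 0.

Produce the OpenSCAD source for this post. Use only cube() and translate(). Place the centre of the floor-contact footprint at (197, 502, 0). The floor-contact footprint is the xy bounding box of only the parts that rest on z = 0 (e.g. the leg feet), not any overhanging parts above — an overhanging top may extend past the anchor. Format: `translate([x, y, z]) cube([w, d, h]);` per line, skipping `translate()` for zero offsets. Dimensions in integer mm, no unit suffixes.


translate([161, 457, 0]) cube([72, 90, 1241]);


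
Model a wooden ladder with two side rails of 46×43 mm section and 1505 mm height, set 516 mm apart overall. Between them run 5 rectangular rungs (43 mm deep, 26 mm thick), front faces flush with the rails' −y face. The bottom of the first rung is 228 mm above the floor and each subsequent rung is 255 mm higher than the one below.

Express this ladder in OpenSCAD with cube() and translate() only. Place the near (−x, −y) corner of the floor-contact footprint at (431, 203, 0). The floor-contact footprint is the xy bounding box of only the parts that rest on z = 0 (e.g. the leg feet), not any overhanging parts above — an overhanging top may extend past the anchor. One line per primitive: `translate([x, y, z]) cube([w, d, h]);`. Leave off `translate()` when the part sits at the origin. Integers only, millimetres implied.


translate([431, 203, 0]) cube([46, 43, 1505]);
translate([901, 203, 0]) cube([46, 43, 1505]);
translate([477, 203, 228]) cube([424, 43, 26]);
translate([477, 203, 483]) cube([424, 43, 26]);
translate([477, 203, 738]) cube([424, 43, 26]);
translate([477, 203, 993]) cube([424, 43, 26]);
translate([477, 203, 1248]) cube([424, 43, 26]);


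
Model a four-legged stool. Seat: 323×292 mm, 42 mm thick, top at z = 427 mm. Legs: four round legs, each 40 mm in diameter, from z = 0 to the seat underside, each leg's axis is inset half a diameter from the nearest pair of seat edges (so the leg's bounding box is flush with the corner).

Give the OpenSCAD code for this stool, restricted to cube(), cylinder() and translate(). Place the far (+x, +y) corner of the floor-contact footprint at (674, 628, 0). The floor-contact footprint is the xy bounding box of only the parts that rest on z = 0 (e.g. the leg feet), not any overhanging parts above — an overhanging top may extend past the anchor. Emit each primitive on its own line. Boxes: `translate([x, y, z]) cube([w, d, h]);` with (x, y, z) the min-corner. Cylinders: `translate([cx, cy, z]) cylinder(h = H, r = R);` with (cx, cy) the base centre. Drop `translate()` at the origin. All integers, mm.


translate([351, 336, 385]) cube([323, 292, 42]);
translate([371, 356, 0]) cylinder(h = 385, r = 20);
translate([654, 356, 0]) cylinder(h = 385, r = 20);
translate([371, 608, 0]) cylinder(h = 385, r = 20);
translate([654, 608, 0]) cylinder(h = 385, r = 20);


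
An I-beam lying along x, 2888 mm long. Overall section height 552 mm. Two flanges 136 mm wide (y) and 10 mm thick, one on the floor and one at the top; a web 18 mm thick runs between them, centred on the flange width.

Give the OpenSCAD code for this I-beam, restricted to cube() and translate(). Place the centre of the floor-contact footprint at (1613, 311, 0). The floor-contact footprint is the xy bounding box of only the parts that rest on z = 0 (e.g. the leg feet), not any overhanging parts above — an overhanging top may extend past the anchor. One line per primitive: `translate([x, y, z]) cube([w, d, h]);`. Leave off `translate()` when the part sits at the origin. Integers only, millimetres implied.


translate([169, 243, 0]) cube([2888, 136, 10]);
translate([169, 302, 10]) cube([2888, 18, 532]);
translate([169, 243, 542]) cube([2888, 136, 10]);
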